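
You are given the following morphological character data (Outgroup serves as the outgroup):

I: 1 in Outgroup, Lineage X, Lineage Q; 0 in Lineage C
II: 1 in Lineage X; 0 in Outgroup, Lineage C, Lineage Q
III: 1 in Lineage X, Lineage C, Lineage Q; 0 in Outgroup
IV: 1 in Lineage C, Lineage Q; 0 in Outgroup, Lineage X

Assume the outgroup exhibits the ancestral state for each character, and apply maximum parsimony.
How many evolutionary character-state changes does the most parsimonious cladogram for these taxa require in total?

4

Character polarity is set by the outgroup: the derived state is whichever differs from the outgroup's state, so for I the derived state is '0', and for the remaining characters it is '1'.
I: derived state '0' in Lineage C only — an autapomorphy, so it tells us nothing about relationships among taxa.
II: derived state '1' in Lineage X only — an autapomorphy, so it tells us nothing about relationships among taxa.
All ingroup taxa share the derived state '1' for III; it defines the ingroup but does not resolve relationships within it.
IV: derived state '1' in Lineage C and Lineage Q only — synapomorphy for {Lineage C, Lineage Q}.
Most parsimonious ingroup topology: (Lineage X,(Lineage C,Lineage Q)).
Changes per character on this tree: I: 1; II: 1; III: 1; IV: 1.
Total = 4.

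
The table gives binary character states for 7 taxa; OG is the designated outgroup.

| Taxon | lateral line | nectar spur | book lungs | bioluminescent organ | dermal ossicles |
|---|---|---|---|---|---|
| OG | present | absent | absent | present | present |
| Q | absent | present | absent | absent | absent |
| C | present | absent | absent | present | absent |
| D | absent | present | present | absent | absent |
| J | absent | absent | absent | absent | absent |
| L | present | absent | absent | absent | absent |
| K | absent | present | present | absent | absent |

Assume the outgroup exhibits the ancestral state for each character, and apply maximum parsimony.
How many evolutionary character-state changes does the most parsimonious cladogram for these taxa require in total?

Character polarity is set by the outgroup: the derived state is whichever differs from the outgroup's state, so for lateral line, bioluminescent organ, dermal ossicles the derived state is 'absent', and for the remaining characters it is 'present'.
Only D, J, K, and Q show the derived state 'absent' for lateral line, supporting them as a clade.
nectar spur: derived state 'present' in D, K, and Q only — synapomorphy for {D, K, Q}.
book lungs: derived state 'present' in D and K only — synapomorphy for {D, K}.
bioluminescent organ: derived state 'absent' in D, J, K, L, and Q only — synapomorphy for {D, J, K, L, Q}.
All ingroup taxa share the derived state 'absent' for dermal ossicles; it defines the ingroup but does not resolve relationships within it.
Most parsimonious ingroup topology: ((((Q,(D,K)),J),L),C).
Changes per character on this tree: lateral line: 1; nectar spur: 1; book lungs: 1; bioluminescent organ: 1; dermal ossicles: 1.
Total = 5.

5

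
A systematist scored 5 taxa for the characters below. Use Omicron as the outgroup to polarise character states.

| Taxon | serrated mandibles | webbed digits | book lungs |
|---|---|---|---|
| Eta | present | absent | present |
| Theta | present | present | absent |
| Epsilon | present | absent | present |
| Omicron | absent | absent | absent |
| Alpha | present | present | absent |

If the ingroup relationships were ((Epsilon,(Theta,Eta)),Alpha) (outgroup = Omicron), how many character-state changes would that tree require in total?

Map each character onto ((Epsilon,(Theta,Eta)),Alpha) (rooted by Omicron) and count the minimum state changes it requires (Fitch parsimony):
serrated mandibles: 1; webbed digits: 2; book lungs: 2.
Total tree length = 5.

5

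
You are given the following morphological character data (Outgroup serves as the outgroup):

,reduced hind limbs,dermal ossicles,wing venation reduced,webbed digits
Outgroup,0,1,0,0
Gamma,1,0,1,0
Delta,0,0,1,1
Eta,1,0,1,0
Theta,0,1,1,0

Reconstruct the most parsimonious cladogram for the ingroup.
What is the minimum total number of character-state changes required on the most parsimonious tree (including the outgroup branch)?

Character polarity is set by the outgroup: the derived state is whichever differs from the outgroup's state, so for dermal ossicles the derived state is '0', and for the remaining characters it is '1'.
reduced hind limbs (derived state '1') is shared by Eta and Gamma — a synapomorphy uniting that clade.
dermal ossicles: derived state '0' in Delta, Eta, and Gamma only — synapomorphy for {Delta, Eta, Gamma}.
All ingroup taxa share the derived state '1' for wing venation reduced; it defines the ingroup but does not resolve relationships within it.
webbed digits (derived state '1') is unique to Delta (autapomorphy; uninformative for grouping).
Most parsimonious ingroup topology: (((Gamma,Eta),Delta),Theta).
Changes per character on this tree: reduced hind limbs: 1; dermal ossicles: 1; wing venation reduced: 1; webbed digits: 1.
Total = 4.

4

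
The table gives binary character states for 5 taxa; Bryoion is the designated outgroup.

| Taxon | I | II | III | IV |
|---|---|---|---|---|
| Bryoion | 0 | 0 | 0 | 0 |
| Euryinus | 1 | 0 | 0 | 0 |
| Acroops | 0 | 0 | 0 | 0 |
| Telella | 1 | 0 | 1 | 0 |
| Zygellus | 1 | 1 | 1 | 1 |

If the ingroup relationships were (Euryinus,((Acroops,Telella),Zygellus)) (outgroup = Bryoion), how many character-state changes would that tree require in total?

6

Map each character onto (Euryinus,((Acroops,Telella),Zygellus)) (rooted by Bryoion) and count the minimum state changes it requires (Fitch parsimony):
I: 2; II: 1; III: 2; IV: 1.
Total tree length = 6.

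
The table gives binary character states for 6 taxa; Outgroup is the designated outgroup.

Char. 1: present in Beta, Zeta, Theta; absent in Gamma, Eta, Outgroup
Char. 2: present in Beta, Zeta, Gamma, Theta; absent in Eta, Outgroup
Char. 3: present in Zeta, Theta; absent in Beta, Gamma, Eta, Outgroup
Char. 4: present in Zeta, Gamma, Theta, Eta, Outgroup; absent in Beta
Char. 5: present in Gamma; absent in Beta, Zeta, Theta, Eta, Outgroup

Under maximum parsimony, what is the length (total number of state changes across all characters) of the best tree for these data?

Character polarity is set by the outgroup: the derived state is whichever differs from the outgroup's state, so for Char. 4 the derived state is 'absent', and for the remaining characters it is 'present'.
Char. 1: derived state 'present' in Beta, Theta, and Zeta only — synapomorphy for {Beta, Theta, Zeta}.
Only Beta, Gamma, Theta, and Zeta show the derived state 'present' for Char. 2, supporting them as a clade.
Char. 3 (derived state 'present') is shared by Theta and Zeta — a synapomorphy uniting that clade.
Char. 4 (derived state 'absent') is unique to Beta (autapomorphy; uninformative for grouping).
Char. 5 (derived state 'present') is unique to Gamma (autapomorphy; uninformative for grouping).
Most parsimonious ingroup topology: (((Beta,(Zeta,Theta)),Gamma),Eta).
Changes per character on this tree: Char. 1: 1; Char. 2: 1; Char. 3: 1; Char. 4: 1; Char. 5: 1.
Total = 5.

5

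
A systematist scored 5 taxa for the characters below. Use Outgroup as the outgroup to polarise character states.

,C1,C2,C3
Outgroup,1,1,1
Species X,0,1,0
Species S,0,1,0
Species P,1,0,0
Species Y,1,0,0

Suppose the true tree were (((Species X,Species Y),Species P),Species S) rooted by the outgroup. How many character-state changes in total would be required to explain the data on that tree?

5

Map each character onto (((Species X,Species Y),Species P),Species S) (rooted by Outgroup) and count the minimum state changes it requires (Fitch parsimony):
C1: 2; C2: 2; C3: 1.
Total tree length = 5.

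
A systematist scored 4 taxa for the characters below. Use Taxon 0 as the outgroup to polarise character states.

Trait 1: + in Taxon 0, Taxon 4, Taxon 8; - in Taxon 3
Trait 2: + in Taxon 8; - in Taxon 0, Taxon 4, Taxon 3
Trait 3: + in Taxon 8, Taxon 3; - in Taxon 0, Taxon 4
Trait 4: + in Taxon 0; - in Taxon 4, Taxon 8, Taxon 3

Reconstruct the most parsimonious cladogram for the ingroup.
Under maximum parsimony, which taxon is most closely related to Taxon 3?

Taxon 8

Character polarity is set by the outgroup: the derived state is whichever differs from the outgroup's state, so for Trait 1, Trait 4 the derived state is '-', and for the remaining characters it is '+'.
Trait 1: derived state '-' in Taxon 3 only — an autapomorphy, so it tells us nothing about relationships among taxa.
Trait 2: derived state '+' in Taxon 8 only — an autapomorphy, so it tells us nothing about relationships among taxa.
Trait 3 (derived state '+') is shared by Taxon 3 and Taxon 8 — a synapomorphy uniting that clade.
Trait 4 (derived state '-') is shared by all ingroup taxa — unites the whole ingroup.
Most parsimonious ingroup topology: (Taxon 4,(Taxon 8,Taxon 3)).
Taxon 3 and Taxon 8 form a cherry on this tree, so they are sister taxa.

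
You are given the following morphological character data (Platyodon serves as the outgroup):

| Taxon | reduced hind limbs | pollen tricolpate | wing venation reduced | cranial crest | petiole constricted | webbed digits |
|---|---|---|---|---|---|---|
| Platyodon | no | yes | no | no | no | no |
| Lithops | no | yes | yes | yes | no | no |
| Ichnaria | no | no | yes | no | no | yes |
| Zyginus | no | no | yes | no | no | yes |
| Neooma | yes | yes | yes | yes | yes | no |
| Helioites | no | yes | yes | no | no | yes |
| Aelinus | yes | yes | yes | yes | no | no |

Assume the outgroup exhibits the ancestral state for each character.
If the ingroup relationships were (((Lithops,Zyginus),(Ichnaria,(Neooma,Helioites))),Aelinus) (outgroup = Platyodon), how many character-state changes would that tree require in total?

Map each character onto (((Lithops,Zyginus),(Ichnaria,(Neooma,Helioites))),Aelinus) (rooted by Platyodon) and count the minimum state changes it requires (Fitch parsimony):
reduced hind limbs: 2; pollen tricolpate: 2; wing venation reduced: 1; cranial crest: 3; petiole constricted: 1; webbed digits: 3.
Total tree length = 12.

12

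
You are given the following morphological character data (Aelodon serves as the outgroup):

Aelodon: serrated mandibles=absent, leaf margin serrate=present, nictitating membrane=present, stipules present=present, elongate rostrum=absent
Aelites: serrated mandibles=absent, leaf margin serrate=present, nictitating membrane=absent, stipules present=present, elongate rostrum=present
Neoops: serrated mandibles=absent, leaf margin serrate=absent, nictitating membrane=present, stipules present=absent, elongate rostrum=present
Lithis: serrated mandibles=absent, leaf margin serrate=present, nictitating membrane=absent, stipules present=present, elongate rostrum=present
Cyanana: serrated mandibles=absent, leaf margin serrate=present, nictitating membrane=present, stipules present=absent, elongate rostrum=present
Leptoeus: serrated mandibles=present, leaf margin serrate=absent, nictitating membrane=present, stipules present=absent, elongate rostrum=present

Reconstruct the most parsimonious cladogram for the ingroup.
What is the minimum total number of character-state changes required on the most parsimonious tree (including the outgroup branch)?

5

Character polarity is set by the outgroup: the derived state is whichever differs from the outgroup's state, so for leaf margin serrate, nictitating membrane, stipules present the derived state is 'absent', and for the remaining characters it is 'present'.
serrated mandibles: derived state 'present' in Leptoeus only — an autapomorphy, so it tells us nothing about relationships among taxa.
Only Leptoeus and Neoops show the derived state 'absent' for leaf margin serrate, supporting them as a clade.
Only Aelites and Lithis show the derived state 'absent' for nictitating membrane, supporting them as a clade.
Only Cyanana, Leptoeus, and Neoops show the derived state 'absent' for stipules present, supporting them as a clade.
elongate rostrum (derived state 'present') is shared by all ingroup taxa — unites the whole ingroup.
Most parsimonious ingroup topology: ((Aelites,Lithis),((Neoops,Leptoeus),Cyanana)).
Changes per character on this tree: serrated mandibles: 1; leaf margin serrate: 1; nictitating membrane: 1; stipules present: 1; elongate rostrum: 1.
Total = 5.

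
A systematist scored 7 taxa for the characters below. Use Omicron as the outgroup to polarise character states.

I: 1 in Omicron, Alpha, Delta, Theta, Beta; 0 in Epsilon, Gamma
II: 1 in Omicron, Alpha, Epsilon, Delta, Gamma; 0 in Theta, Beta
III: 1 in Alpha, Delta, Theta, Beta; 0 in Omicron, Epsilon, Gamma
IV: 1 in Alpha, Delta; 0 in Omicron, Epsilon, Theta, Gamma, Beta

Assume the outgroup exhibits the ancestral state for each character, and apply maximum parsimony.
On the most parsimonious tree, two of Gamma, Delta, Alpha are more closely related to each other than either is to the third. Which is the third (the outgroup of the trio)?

Character polarity is set by the outgroup: the derived state is whichever differs from the outgroup's state, so for I, II the derived state is '0', and for the remaining characters it is '1'.
Only Epsilon and Gamma show the derived state '0' for I, supporting them as a clade.
II: derived state '0' in Beta and Theta only — synapomorphy for {Beta, Theta}.
III (derived state '1') is shared by Alpha, Beta, Delta, and Theta — a synapomorphy uniting that clade.
Only Alpha and Delta show the derived state '1' for IV, supporting them as a clade.
Most parsimonious ingroup topology: (((Alpha,Delta),(Theta,Beta)),(Epsilon,Gamma)).
Alpha and Delta share a more recent common ancestor with each other than either does with Gamma, so Gamma is the least closely related of the three.

Gamma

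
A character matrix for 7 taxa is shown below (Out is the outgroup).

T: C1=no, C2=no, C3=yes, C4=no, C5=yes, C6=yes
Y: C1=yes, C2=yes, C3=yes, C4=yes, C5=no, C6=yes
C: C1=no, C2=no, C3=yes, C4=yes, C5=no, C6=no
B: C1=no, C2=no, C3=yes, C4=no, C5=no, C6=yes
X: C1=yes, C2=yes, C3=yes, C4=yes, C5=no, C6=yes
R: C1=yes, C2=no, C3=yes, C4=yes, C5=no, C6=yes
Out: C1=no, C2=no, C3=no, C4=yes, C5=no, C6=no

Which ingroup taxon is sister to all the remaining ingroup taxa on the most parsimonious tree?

Character polarity is set by the outgroup: the derived state is whichever differs from the outgroup's state, so for C4 the derived state is 'no', and for the remaining characters it is 'yes'.
C1: derived state 'yes' in R, X, and Y only — synapomorphy for {R, X, Y}.
Only X and Y show the derived state 'yes' for C2, supporting them as a clade.
All ingroup taxa share the derived state 'yes' for C3; it defines the ingroup but does not resolve relationships within it.
C4: derived state 'no' in B and T only — synapomorphy for {B, T}.
C5 (derived state 'yes') is unique to T (autapomorphy; uninformative for grouping).
C6: derived state 'yes' in B, R, T, X, and Y only — synapomorphy for {B, R, T, X, Y}.
Most parsimonious ingroup topology: (((B,T),((Y,X),R)),C).
C is sister to the clade containing all other ingroup taxa, so it is the earliest-diverging (most basal) ingroup lineage.

C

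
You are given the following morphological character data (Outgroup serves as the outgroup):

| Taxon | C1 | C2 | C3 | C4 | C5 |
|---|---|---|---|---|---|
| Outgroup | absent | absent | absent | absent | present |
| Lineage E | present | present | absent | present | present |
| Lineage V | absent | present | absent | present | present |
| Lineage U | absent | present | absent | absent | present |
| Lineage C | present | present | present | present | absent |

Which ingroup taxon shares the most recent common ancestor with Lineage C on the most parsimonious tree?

Lineage E

Character polarity is set by the outgroup: the derived state is whichever differs from the outgroup's state, so for C5 the derived state is 'absent', and for the remaining characters it is 'present'.
C1 (derived state 'present') is shared by Lineage C and Lineage E — a synapomorphy uniting that clade.
All ingroup taxa share the derived state 'present' for C2; it defines the ingroup but does not resolve relationships within it.
C3 (derived state 'present') is unique to Lineage C (autapomorphy; uninformative for grouping).
C4 (derived state 'present') is shared by Lineage C, Lineage E, and Lineage V — a synapomorphy uniting that clade.
C5 (derived state 'absent') is unique to Lineage C (autapomorphy; uninformative for grouping).
Most parsimonious ingroup topology: (((Lineage E,Lineage C),Lineage V),Lineage U).
Lineage C and Lineage E form a cherry on this tree, so they are sister taxa.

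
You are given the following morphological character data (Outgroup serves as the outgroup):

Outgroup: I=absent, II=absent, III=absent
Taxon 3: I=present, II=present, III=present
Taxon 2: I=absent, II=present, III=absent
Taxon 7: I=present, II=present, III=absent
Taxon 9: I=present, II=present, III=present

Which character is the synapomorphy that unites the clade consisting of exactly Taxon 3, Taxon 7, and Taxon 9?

I

The outgroup has state 'absent' for every character, so 'present' is the derived state throughout.
I: derived state 'present' in Taxon 3, Taxon 7, and Taxon 9 only — synapomorphy for {Taxon 3, Taxon 7, Taxon 9}.
All ingroup taxa share the derived state 'present' for II; it defines the ingroup but does not resolve relationships within it.
III (derived state 'present') is shared by Taxon 3 and Taxon 9 — a synapomorphy uniting that clade.
Most parsimonious ingroup topology: (((Taxon 3,Taxon 9),Taxon 7),Taxon 2).
The clade {Taxon 3, Taxon 7, Taxon 9} is supported by I: its derived state 'present' occurs in exactly those taxa and in no other taxon (including the outgroup).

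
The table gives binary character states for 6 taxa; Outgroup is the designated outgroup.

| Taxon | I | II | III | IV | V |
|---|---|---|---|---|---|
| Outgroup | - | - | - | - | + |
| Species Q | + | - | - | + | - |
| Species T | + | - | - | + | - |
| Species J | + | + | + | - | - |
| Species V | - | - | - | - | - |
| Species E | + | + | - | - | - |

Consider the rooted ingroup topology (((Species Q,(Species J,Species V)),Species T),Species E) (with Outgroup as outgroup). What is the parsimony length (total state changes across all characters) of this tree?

8

Map each character onto (((Species Q,(Species J,Species V)),Species T),Species E) (rooted by Outgroup) and count the minimum state changes it requires (Fitch parsimony):
I: 2; II: 2; III: 1; IV: 2; V: 1.
Total tree length = 8.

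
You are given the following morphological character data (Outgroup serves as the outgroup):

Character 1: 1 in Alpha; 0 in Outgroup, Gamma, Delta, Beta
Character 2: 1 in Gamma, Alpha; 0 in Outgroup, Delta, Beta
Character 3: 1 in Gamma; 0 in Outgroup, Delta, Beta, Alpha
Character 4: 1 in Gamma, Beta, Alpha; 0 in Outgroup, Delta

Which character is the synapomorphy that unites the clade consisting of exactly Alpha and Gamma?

The outgroup has state '0' for every character, so '1' is the derived state throughout.
Character 1 (derived state '1') is unique to Alpha (autapomorphy; uninformative for grouping).
Only Alpha and Gamma show the derived state '1' for Character 2, supporting them as a clade.
Character 3: derived state '1' in Gamma only — an autapomorphy, so it tells us nothing about relationships among taxa.
Character 4: derived state '1' in Alpha, Beta, and Gamma only — synapomorphy for {Alpha, Beta, Gamma}.
Most parsimonious ingroup topology: (((Gamma,Alpha),Beta),Delta).
The clade {Alpha, Gamma} is supported by Character 2: its derived state '1' occurs in exactly those taxa and in no other taxon (including the outgroup).

Character 2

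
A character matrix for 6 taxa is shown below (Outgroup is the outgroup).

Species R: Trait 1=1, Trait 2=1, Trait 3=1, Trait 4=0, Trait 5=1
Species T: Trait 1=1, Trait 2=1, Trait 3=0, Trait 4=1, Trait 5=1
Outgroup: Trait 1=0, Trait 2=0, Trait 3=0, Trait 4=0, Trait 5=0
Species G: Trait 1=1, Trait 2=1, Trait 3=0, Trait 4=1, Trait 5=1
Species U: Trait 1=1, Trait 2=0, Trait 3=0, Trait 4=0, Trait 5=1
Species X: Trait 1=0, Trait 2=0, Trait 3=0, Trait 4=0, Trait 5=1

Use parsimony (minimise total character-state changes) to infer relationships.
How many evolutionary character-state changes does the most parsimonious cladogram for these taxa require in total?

5

The outgroup has state '0' for every character, so '1' is the derived state throughout.
Only Species G, Species R, Species T, and Species U show the derived state '1' for Trait 1, supporting them as a clade.
Trait 2: derived state '1' in Species G, Species R, and Species T only — synapomorphy for {Species G, Species R, Species T}.
Trait 3 (derived state '1') is unique to Species R (autapomorphy; uninformative for grouping).
Trait 4 (derived state '1') is shared by Species G and Species T — a synapomorphy uniting that clade.
All ingroup taxa share the derived state '1' for Trait 5; it defines the ingroup but does not resolve relationships within it.
Most parsimonious ingroup topology: ((Species U,((Species T,Species G),Species R)),Species X).
Changes per character on this tree: Trait 1: 1; Trait 2: 1; Trait 3: 1; Trait 4: 1; Trait 5: 1.
Total = 5.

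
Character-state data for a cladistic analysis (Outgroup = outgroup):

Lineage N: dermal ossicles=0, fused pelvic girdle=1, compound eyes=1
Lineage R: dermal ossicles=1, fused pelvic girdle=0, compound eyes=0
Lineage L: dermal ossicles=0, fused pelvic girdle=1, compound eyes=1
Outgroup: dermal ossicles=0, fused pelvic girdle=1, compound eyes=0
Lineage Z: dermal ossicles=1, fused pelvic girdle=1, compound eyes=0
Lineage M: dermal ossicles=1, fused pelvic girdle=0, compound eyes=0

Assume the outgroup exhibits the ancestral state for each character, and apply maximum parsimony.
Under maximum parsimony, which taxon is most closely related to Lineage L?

Lineage N

Character polarity is set by the outgroup: the derived state is whichever differs from the outgroup's state, so for fused pelvic girdle the derived state is '0', and for the remaining characters it is '1'.
Only Lineage M, Lineage R, and Lineage Z show the derived state '1' for dermal ossicles, supporting them as a clade.
Only Lineage M and Lineage R show the derived state '0' for fused pelvic girdle, supporting them as a clade.
compound eyes (derived state '1') is shared by Lineage L and Lineage N — a synapomorphy uniting that clade.
Most parsimonious ingroup topology: ((Lineage L,Lineage N),((Lineage R,Lineage M),Lineage Z)).
Lineage L and Lineage N form a cherry on this tree, so they are sister taxa.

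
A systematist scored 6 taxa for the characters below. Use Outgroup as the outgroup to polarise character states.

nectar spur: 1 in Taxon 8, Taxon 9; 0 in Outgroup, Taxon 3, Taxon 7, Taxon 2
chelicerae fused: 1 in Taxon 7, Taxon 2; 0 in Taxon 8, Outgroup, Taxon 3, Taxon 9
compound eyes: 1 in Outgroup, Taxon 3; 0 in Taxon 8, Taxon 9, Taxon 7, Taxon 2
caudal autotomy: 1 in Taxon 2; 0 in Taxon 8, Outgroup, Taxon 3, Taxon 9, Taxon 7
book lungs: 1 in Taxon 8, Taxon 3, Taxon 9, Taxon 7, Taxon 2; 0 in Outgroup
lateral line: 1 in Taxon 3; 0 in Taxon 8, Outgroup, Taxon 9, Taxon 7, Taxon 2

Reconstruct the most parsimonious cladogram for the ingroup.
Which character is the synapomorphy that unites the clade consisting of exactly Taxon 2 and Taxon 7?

Character polarity is set by the outgroup: the derived state is whichever differs from the outgroup's state, so for compound eyes the derived state is '0', and for the remaining characters it is '1'.
nectar spur (derived state '1') is shared by Taxon 8 and Taxon 9 — a synapomorphy uniting that clade.
chelicerae fused (derived state '1') is shared by Taxon 2 and Taxon 7 — a synapomorphy uniting that clade.
compound eyes: derived state '0' in Taxon 2, Taxon 7, Taxon 8, and Taxon 9 only — synapomorphy for {Taxon 2, Taxon 7, Taxon 8, Taxon 9}.
caudal autotomy (derived state '1') is unique to Taxon 2 (autapomorphy; uninformative for grouping).
book lungs (derived state '1') is shared by all ingroup taxa — unites the whole ingroup.
lateral line (derived state '1') is unique to Taxon 3 (autapomorphy; uninformative for grouping).
Most parsimonious ingroup topology: (((Taxon 2,Taxon 7),(Taxon 9,Taxon 8)),Taxon 3).
The clade {Taxon 2, Taxon 7} is supported by chelicerae fused: its derived state '1' occurs in exactly those taxa and in no other taxon (including the outgroup).

chelicerae fused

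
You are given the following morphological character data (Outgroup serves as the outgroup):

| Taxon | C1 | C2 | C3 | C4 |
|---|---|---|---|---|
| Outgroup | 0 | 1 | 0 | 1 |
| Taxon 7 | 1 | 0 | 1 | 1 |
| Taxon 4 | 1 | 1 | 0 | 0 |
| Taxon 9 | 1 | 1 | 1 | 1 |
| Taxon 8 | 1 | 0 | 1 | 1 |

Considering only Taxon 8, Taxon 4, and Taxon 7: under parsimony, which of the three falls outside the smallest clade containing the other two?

Taxon 4

Character polarity is set by the outgroup: the derived state is whichever differs from the outgroup's state, so for C2, C4 the derived state is '0', and for the remaining characters it is '1'.
C1 (derived state '1') is shared by all ingroup taxa — unites the whole ingroup.
C2: derived state '0' in Taxon 7 and Taxon 8 only — synapomorphy for {Taxon 7, Taxon 8}.
Only Taxon 7, Taxon 8, and Taxon 9 show the derived state '1' for C3, supporting them as a clade.
C4: derived state '0' in Taxon 4 only — an autapomorphy, so it tells us nothing about relationships among taxa.
Most parsimonious ingroup topology: (((Taxon 7,Taxon 8),Taxon 9),Taxon 4).
Taxon 7 and Taxon 8 share a more recent common ancestor with each other than either does with Taxon 4, so Taxon 4 is the least closely related of the three.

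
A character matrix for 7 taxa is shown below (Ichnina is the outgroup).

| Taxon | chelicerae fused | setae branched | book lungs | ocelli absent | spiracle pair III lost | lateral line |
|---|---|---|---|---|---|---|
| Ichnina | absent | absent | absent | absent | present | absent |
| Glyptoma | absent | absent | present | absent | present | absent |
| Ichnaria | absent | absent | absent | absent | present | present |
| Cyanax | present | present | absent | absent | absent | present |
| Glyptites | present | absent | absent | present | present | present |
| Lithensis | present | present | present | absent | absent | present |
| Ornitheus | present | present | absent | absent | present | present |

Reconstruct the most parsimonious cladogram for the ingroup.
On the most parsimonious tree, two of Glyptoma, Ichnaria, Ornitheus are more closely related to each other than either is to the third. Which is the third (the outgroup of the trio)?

Glyptoma

Character polarity is set by the outgroup: the derived state is whichever differs from the outgroup's state, so for spiracle pair III lost the derived state is 'absent', and for the remaining characters it is 'present'.
Only Cyanax, Glyptites, Lithensis, and Ornitheus show the derived state 'present' for chelicerae fused, supporting them as a clade.
setae branched: derived state 'present' in Cyanax, Lithensis, and Ornitheus only — synapomorphy for {Cyanax, Lithensis, Ornitheus}.
book lungs groups Glyptoma and Lithensis, which is incompatible with the clades supported by the remaining characters; treating it as convergent (homoplasy) costs fewer steps than any alternative tree.
ocelli absent (derived state 'present') is unique to Glyptites (autapomorphy; uninformative for grouping).
Only Cyanax and Lithensis show the derived state 'absent' for spiracle pair III lost, supporting them as a clade.
lateral line (derived state 'present') is shared by Cyanax, Glyptites, Ichnaria, Lithensis, and Ornitheus — a synapomorphy uniting that clade.
Most parsimonious ingroup topology: (Glyptoma,(Ichnaria,(((Cyanax,Lithensis),Ornitheus),Glyptites))).
Ichnaria and Ornitheus share a more recent common ancestor with each other than either does with Glyptoma, so Glyptoma is the least closely related of the three.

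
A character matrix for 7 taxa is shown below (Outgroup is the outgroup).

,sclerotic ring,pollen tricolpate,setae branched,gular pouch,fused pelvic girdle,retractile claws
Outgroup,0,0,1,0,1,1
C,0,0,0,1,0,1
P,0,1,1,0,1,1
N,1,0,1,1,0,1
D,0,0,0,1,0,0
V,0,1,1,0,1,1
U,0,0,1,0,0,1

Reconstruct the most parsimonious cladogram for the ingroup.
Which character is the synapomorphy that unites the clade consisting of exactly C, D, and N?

gular pouch

Character polarity is set by the outgroup: the derived state is whichever differs from the outgroup's state, so for setae branched, fused pelvic girdle, retractile claws the derived state is '0', and for the remaining characters it is '1'.
sclerotic ring: derived state '1' in N only — an autapomorphy, so it tells us nothing about relationships among taxa.
Only P and V show the derived state '1' for pollen tricolpate, supporting them as a clade.
Only C and D show the derived state '0' for setae branched, supporting them as a clade.
gular pouch: derived state '1' in C, D, and N only — synapomorphy for {C, D, N}.
fused pelvic girdle (derived state '0') is shared by C, D, N, and U — a synapomorphy uniting that clade.
retractile claws: derived state '0' in D only — an autapomorphy, so it tells us nothing about relationships among taxa.
Most parsimonious ingroup topology: ((((C,D),N),U),(P,V)).
The clade {C, D, N} is supported by gular pouch: its derived state '1' occurs in exactly those taxa and in no other taxon (including the outgroup).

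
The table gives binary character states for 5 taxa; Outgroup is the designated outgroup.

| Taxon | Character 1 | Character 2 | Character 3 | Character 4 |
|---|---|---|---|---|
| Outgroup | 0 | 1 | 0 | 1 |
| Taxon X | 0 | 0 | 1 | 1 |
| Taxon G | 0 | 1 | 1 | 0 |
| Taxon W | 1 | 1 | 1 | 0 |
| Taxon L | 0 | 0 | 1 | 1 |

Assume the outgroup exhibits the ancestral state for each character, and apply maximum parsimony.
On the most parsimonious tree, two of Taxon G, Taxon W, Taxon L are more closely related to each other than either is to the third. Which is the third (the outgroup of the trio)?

Character polarity is set by the outgroup: the derived state is whichever differs from the outgroup's state, so for Character 2, Character 4 the derived state is '0', and for the remaining characters it is '1'.
Character 1 (derived state '1') is unique to Taxon W (autapomorphy; uninformative for grouping).
Character 2: derived state '0' in Taxon L and Taxon X only — synapomorphy for {Taxon L, Taxon X}.
Character 3 (derived state '1') is shared by all ingroup taxa — unites the whole ingroup.
Only Taxon G and Taxon W show the derived state '0' for Character 4, supporting them as a clade.
Most parsimonious ingroup topology: ((Taxon X,Taxon L),(Taxon G,Taxon W)).
Taxon G and Taxon W share a more recent common ancestor with each other than either does with Taxon L, so Taxon L is the least closely related of the three.

Taxon L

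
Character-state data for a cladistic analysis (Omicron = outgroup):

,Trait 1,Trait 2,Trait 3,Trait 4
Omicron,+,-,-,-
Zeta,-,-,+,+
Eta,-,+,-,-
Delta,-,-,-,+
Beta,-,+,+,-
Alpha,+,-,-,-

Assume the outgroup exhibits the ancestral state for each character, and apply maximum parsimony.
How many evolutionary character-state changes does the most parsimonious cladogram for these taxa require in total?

Character polarity is set by the outgroup: the derived state is whichever differs from the outgroup's state, so for Trait 1 the derived state is '-', and for the remaining characters it is '+'.
Trait 1 (derived state '-') is shared by Beta, Delta, Eta, and Zeta — a synapomorphy uniting that clade.
Only Beta and Eta show the derived state '+' for Trait 2, supporting them as a clade.
Trait 3 groups Beta and Zeta, which is incompatible with the clades supported by the remaining characters; treating it as convergent (homoplasy) costs fewer steps than any alternative tree.
Trait 4 (derived state '+') is shared by Delta and Zeta — a synapomorphy uniting that clade.
Most parsimonious ingroup topology: (((Zeta,Delta),(Eta,Beta)),Alpha).
Changes per character on this tree: Trait 1: 1; Trait 2: 1; Trait 3: 2; Trait 4: 1.
Total = 5.

5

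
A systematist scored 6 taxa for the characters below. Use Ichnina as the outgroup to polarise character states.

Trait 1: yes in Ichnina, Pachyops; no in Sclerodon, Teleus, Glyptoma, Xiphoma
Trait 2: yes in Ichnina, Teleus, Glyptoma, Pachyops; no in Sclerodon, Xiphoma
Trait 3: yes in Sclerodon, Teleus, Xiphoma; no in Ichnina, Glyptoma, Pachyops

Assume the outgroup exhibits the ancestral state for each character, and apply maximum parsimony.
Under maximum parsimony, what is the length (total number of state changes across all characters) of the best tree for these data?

Character polarity is set by the outgroup: the derived state is whichever differs from the outgroup's state, so for Trait 1, Trait 2 the derived state is 'no', and for the remaining characters it is 'yes'.
Trait 1: derived state 'no' in Glyptoma, Sclerodon, Teleus, and Xiphoma only — synapomorphy for {Glyptoma, Sclerodon, Teleus, Xiphoma}.
Only Sclerodon and Xiphoma show the derived state 'no' for Trait 2, supporting them as a clade.
Only Sclerodon, Teleus, and Xiphoma show the derived state 'yes' for Trait 3, supporting them as a clade.
Most parsimonious ingroup topology: ((((Sclerodon,Xiphoma),Teleus),Glyptoma),Pachyops).
Changes per character on this tree: Trait 1: 1; Trait 2: 1; Trait 3: 1.
Total = 3.

3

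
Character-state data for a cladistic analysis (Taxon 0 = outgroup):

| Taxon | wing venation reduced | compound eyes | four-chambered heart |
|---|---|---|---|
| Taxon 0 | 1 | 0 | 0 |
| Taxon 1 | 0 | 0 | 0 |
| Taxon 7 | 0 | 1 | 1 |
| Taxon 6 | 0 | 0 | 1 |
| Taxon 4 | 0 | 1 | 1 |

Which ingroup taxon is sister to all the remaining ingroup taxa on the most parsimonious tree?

Taxon 1

Character polarity is set by the outgroup: the derived state is whichever differs from the outgroup's state, so for wing venation reduced the derived state is '0', and for the remaining characters it is '1'.
wing venation reduced (derived state '0') is shared by all ingroup taxa — unites the whole ingroup.
compound eyes: derived state '1' in Taxon 4 and Taxon 7 only — synapomorphy for {Taxon 4, Taxon 7}.
four-chambered heart (derived state '1') is shared by Taxon 4, Taxon 6, and Taxon 7 — a synapomorphy uniting that clade.
Most parsimonious ingroup topology: (Taxon 1,((Taxon 7,Taxon 4),Taxon 6)).
Taxon 1 is sister to the clade containing all other ingroup taxa, so it is the earliest-diverging (most basal) ingroup lineage.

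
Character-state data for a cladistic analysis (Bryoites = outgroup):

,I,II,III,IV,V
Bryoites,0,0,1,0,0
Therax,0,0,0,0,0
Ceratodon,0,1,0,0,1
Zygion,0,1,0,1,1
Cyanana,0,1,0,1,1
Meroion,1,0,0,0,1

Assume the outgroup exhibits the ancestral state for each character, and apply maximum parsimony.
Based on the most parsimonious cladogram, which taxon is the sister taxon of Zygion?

Cyanana

Character polarity is set by the outgroup: the derived state is whichever differs from the outgroup's state, so for III the derived state is '0', and for the remaining characters it is '1'.
I (derived state '1') is unique to Meroion (autapomorphy; uninformative for grouping).
II (derived state '1') is shared by Ceratodon, Cyanana, and Zygion — a synapomorphy uniting that clade.
All ingroup taxa share the derived state '0' for III; it defines the ingroup but does not resolve relationships within it.
IV (derived state '1') is shared by Cyanana and Zygion — a synapomorphy uniting that clade.
V (derived state '1') is shared by Ceratodon, Cyanana, Meroion, and Zygion — a synapomorphy uniting that clade.
Most parsimonious ingroup topology: (Therax,((Ceratodon,(Zygion,Cyanana)),Meroion)).
Zygion and Cyanana form a cherry on this tree, so they are sister taxa.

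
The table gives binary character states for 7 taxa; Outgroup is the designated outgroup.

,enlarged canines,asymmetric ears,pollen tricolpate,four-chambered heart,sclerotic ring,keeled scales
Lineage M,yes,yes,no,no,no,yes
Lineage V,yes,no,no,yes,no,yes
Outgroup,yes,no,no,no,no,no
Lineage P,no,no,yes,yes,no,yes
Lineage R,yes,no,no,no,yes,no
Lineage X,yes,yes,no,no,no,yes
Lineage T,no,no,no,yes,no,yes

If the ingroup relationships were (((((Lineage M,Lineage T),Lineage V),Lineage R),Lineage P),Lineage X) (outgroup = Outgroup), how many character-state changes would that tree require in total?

Map each character onto (((((Lineage M,Lineage T),Lineage V),Lineage R),Lineage P),Lineage X) (rooted by Outgroup) and count the minimum state changes it requires (Fitch parsimony):
enlarged canines: 2; asymmetric ears: 2; pollen tricolpate: 1; four-chambered heart: 3; sclerotic ring: 1; keeled scales: 2.
Total tree length = 11.

11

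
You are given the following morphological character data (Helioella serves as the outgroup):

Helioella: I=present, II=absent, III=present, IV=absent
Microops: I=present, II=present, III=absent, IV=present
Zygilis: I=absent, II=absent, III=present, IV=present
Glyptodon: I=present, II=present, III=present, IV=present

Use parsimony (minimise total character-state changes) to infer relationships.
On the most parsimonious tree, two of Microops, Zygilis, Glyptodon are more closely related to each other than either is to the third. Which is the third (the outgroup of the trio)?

Character polarity is set by the outgroup: the derived state is whichever differs from the outgroup's state, so for I, III the derived state is 'absent', and for the remaining characters it is 'present'.
I: derived state 'absent' in Zygilis only — an autapomorphy, so it tells us nothing about relationships among taxa.
II: derived state 'present' in Glyptodon and Microops only — synapomorphy for {Glyptodon, Microops}.
III: derived state 'absent' in Microops only — an autapomorphy, so it tells us nothing about relationships among taxa.
All ingroup taxa share the derived state 'present' for IV; it defines the ingroup but does not resolve relationships within it.
Most parsimonious ingroup topology: ((Microops,Glyptodon),Zygilis).
Glyptodon and Microops share a more recent common ancestor with each other than either does with Zygilis, so Zygilis is the least closely related of the three.

Zygilis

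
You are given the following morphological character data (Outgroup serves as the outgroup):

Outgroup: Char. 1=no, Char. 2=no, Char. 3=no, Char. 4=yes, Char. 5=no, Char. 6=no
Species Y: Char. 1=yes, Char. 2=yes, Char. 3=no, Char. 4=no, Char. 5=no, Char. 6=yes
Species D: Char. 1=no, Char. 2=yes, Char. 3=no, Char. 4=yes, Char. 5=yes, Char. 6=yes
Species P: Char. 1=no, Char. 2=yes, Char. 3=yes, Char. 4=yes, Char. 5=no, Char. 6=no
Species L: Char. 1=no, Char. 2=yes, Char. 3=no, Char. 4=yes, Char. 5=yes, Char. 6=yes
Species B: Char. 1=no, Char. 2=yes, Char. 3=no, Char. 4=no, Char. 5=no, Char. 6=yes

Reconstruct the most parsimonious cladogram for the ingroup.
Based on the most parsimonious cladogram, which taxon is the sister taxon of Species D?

Species L

Character polarity is set by the outgroup: the derived state is whichever differs from the outgroup's state, so for Char. 4 the derived state is 'no', and for the remaining characters it is 'yes'.
Char. 1 (derived state 'yes') is unique to Species Y (autapomorphy; uninformative for grouping).
All ingroup taxa share the derived state 'yes' for Char. 2; it defines the ingroup but does not resolve relationships within it.
Char. 3: derived state 'yes' in Species P only — an autapomorphy, so it tells us nothing about relationships among taxa.
Char. 4: derived state 'no' in Species B and Species Y only — synapomorphy for {Species B, Species Y}.
Char. 5 (derived state 'yes') is shared by Species D and Species L — a synapomorphy uniting that clade.
Char. 6 (derived state 'yes') is shared by Species B, Species D, Species L, and Species Y — a synapomorphy uniting that clade.
Most parsimonious ingroup topology: (((Species Y,Species B),(Species D,Species L)),Species P).
Species D and Species L form a cherry on this tree, so they are sister taxa.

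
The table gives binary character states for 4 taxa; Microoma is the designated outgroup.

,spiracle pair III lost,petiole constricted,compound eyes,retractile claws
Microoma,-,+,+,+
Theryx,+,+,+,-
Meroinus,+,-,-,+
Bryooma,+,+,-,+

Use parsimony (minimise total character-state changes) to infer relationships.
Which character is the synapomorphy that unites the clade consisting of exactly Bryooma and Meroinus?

compound eyes

Character polarity is set by the outgroup: the derived state is whichever differs from the outgroup's state, so for petiole constricted, compound eyes, retractile claws the derived state is '-', and for the remaining characters it is '+'.
spiracle pair III lost (derived state '+') is shared by all ingroup taxa — unites the whole ingroup.
petiole constricted: derived state '-' in Meroinus only — an autapomorphy, so it tells us nothing about relationships among taxa.
compound eyes (derived state '-') is shared by Bryooma and Meroinus — a synapomorphy uniting that clade.
retractile claws (derived state '-') is unique to Theryx (autapomorphy; uninformative for grouping).
Most parsimonious ingroup topology: (Theryx,(Meroinus,Bryooma)).
The clade {Bryooma, Meroinus} is supported by compound eyes: its derived state '-' occurs in exactly those taxa and in no other taxon (including the outgroup).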